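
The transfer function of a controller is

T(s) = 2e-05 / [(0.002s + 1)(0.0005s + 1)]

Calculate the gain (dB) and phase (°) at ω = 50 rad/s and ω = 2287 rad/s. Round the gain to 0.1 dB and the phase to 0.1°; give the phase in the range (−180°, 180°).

At ω = 50 rad/s:
pole (1 + j50·0.002) = 1 + j0.1 → |·| ≈ 1.005, ∠ ≈ 5.71°
pole (1 + j50·0.0005) = 1 + j0.025 → |·| ≈ 1.0003, ∠ ≈ 1.43°
|T| = 2e-05 · 1 / (1.005 · 1.0003) ≈ 1.9895e-05
Gain = 20 log₁₀(1.9895e-05) ≈ -94.03 dB
∠T = (0°) − (5.71° + 1.43°) = -7.14°

At ω = 2287 rad/s:
pole (1 + j2287·0.002) = 1 + j4.574 → |·| ≈ 4.682, ∠ ≈ 77.67°
pole (1 + j2287·0.0005) = 1 + j1.1435 → |·| ≈ 1.5191, ∠ ≈ 48.83°
|T| = 2e-05 · 1 / (4.682 · 1.5191) ≈ 2.812e-06
Gain = 20 log₁₀(2.812e-06) ≈ -111.02 dB
∠T = (0°) − (77.67° + 48.83°) = -126.50°

ω = 50: -94.0 dB, -7.1°; ω = 2287: -111.0 dB, -126.5°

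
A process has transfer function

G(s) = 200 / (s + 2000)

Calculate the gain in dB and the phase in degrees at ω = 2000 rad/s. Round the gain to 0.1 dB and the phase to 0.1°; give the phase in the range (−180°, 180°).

-23.0 dB, -45.0°

At s = jω = j2000:
pole (s+2000): 2000 + j2000 → |·| = √(2000²+2000²) = √8000000 ≈ 2828.4, ∠ = arctan(2000/2000) ≈ 45.00°
|G| = 200 / 2828.4 ≈ 0.070711
Gain = 20 log₁₀(0.070711) ≈ -23.01 dB
∠G = 0.00° − 45.00° = -45.00°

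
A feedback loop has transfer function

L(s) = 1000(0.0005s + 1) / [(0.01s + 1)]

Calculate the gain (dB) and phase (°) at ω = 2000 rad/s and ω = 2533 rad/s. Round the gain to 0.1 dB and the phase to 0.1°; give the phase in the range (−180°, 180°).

ω = 2000: 37.0 dB, -42.1°; ω = 2533: 36.1 dB, -36.0°

At ω = 2000 rad/s:
zero (1 + j2000·0.0005) = 1 + j1 → |·| ≈ 1.4142, ∠ ≈ 45.00°
pole (1 + j2000·0.01) = 1 + j20 → |·| ≈ 20.025, ∠ ≈ 87.14°
|L| = 1000 · 1.4142 / (20.025) ≈ 70.622
Gain = 20 log₁₀(70.622) ≈ 36.98 dB
∠L = (45.00°) − (87.14°) = -42.14°

At ω = 2533 rad/s:
zero (1 + j2533·0.0005) = 1 + j1.2665 → |·| ≈ 1.6137, ∠ ≈ 51.71°
pole (1 + j2533·0.01) = 1 + j25.33 → |·| ≈ 25.35, ∠ ≈ 87.74°
|L| = 1000 · 1.6137 / (25.35) ≈ 63.657
Gain = 20 log₁₀(63.657) ≈ 36.08 dB
∠L = (51.71°) − (87.74°) = -36.03°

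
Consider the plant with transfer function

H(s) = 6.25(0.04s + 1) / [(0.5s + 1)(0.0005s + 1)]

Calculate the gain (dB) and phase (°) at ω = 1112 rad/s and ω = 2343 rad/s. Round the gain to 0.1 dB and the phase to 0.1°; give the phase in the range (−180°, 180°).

At ω = 1112 rad/s:
zero (1 + j1112·0.04) = 1 + j44.48 → |·| ≈ 44.491, ∠ ≈ 88.71°
pole (1 + j1112·0.5) = 1 + j556 → |·| ≈ 556, ∠ ≈ 89.90°
pole (1 + j1112·0.0005) = 1 + j0.556 → |·| ≈ 1.1442, ∠ ≈ 29.07°
|H| = 6.25 · 44.491 / (556 · 1.1442) ≈ 0.43709
Gain = 20 log₁₀(0.43709) ≈ -7.19 dB
∠H = (88.71°) − (89.90° + 29.07°) = -30.26°

At ω = 2343 rad/s:
zero (1 + j2343·0.04) = 1 + j93.72 → |·| ≈ 93.725, ∠ ≈ 89.39°
pole (1 + j2343·0.5) = 1 + j1171.5 → |·| ≈ 1171.5, ∠ ≈ 89.95°
pole (1 + j2343·0.0005) = 1 + j1.1715 → |·| ≈ 1.5403, ∠ ≈ 49.52°
|H| = 6.25 · 93.725 / (1171.5 · 1.5403) ≈ 0.32463
Gain = 20 log₁₀(0.32463) ≈ -9.77 dB
∠H = (89.39°) − (89.95° + 49.52°) = -50.08°

ω = 1112: -7.2 dB, -30.3°; ω = 2343: -9.8 dB, -50.1°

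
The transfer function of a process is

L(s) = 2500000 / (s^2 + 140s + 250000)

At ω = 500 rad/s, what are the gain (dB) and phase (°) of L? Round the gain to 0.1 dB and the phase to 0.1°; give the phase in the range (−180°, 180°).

At s = jω = j500:
quadratic: (j500)² + 140·j500 + 250000 = 0 + j70000 → |·| ≈ 70000, ∠ ≈ 90.00°
|L| = 2500000 / 70000 ≈ 35.714
Gain = 20 log₁₀(35.714) ≈ 31.06 dB
∠L = 0.00° − 90.00° = -90.00°

31.1 dB, -90.0°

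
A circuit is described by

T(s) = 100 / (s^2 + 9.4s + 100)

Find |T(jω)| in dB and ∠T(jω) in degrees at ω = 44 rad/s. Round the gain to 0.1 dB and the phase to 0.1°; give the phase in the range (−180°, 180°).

-25.5 dB, -167.3°

At s = jω = j44:
quadratic: (j44)² + 9.4·j44 + 100 = -1836 + j413.6 → |·| ≈ 1882, ∠ ≈ 167.30°
|T| = 100 / 1882 ≈ 0.053135
Gain = 20 log₁₀(0.053135) ≈ -25.49 dB
∠T = 0.00° − 167.30° = -167.30°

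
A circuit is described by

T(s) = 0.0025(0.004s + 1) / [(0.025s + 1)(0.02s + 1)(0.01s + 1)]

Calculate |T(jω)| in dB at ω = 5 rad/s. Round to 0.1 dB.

At ω = 5 rad/s:
zero (1 + j5·0.004) = 1 + j0.02 → |·| ≈ 1.0002, ∠ ≈ 1.15°
pole (1 + j5·0.025) = 1 + j0.125 → |·| ≈ 1.0078, ∠ ≈ 7.13°
pole (1 + j5·0.02) = 1 + j0.1 → |·| ≈ 1.005, ∠ ≈ 5.71°
pole (1 + j5·0.01) = 1 + j0.05 → |·| ≈ 1.0012, ∠ ≈ 2.86°
|T| = 0.0025 · 1.0002 / (1.0078 · 1.005 · 1.0012) ≈ 0.0024658
Gain = 20 log₁₀(0.0024658) ≈ -52.16 dB

-52.2 dB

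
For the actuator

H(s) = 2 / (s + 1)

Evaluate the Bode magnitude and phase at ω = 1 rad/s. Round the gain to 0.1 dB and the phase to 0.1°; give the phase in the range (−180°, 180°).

3.0 dB, -45.0°

At s = jω = j1:
pole (s+1): 1 + j1 → |·| = √(1²+1²) = √2 ≈ 1.4142, ∠ = arctan(1/1) ≈ 45.00°
|H| = 2 / 1.4142 ≈ 1.4142
Gain = 20 log₁₀(1.4142) ≈ 3.01 dB
∠H = 0.00° − 45.00° = -45.00°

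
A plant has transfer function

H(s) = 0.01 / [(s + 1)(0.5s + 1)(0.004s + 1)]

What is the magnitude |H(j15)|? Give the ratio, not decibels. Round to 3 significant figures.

8.78e-05

At ω = 15 rad/s:
pole (1 + j15·1) = 1 + j15 → |·| ≈ 15.033, ∠ ≈ 86.19°
pole (1 + j15·0.5) = 1 + j7.5 → |·| ≈ 7.5664, ∠ ≈ 82.41°
pole (1 + j15·0.004) = 1 + j0.06 → |·| ≈ 1.0018, ∠ ≈ 3.43°
|H| = 0.01 · 1 / (15.033 · 7.5664 · 1.0018) ≈ 8.7757e-05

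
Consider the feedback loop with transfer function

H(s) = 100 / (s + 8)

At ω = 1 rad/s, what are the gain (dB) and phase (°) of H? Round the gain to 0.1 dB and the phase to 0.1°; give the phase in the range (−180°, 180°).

Substitute s = j1:
Numerator: 100 = 100 + j0
Denominator: (j1) + 8 = 8 + j1
|N| = √(100² + 0²) ≈ 100, ∠N ≈ 0.00°
|D| = √(8² + 1²) ≈ 8.0623, ∠D ≈ 7.13°
|H| = 100 / 8.0623 ≈ 12.403
Gain = 20 log₁₀(12.403) ≈ 21.87 dB
∠H = 0.00° − 7.13° = -7.13°

21.9 dB, -7.1°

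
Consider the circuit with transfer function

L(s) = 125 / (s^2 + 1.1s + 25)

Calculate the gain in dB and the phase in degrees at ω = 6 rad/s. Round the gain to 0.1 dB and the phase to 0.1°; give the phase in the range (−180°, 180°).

At s = jω = j6:
quadratic: (j6)² + 1.1·j6 + 25 = -11 + j6.6 → |·| ≈ 12.828, ∠ ≈ 149.04°
|L| = 125 / 12.828 ≈ 9.7443
Gain = 20 log₁₀(9.7443) ≈ 19.78 dB
∠L = 0.00° − 149.04° = -149.04°

19.8 dB, -149.0°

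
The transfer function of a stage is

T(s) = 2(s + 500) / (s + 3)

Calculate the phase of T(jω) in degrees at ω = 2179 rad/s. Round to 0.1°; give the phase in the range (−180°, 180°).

-12.8°

At s = jω = j2179:
zero (s+500): 500 + j2179 → |·| = √(500²+2179²) = √4998041 ≈ 2235.6, ∠ = arctan(2179/500) ≈ 77.08°
pole (s+3): 3 + j2179 → |·| = √(3²+2179²) = √4748050 ≈ 2179, ∠ = arctan(2179/3) ≈ 89.92°
∠T = 77.08° − 89.92° = -12.84°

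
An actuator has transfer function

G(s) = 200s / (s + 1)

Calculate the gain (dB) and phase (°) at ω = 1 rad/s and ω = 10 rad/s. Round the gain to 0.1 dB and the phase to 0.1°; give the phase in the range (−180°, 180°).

ω = 1: 43.0 dB, 45.0°; ω = 10: 46.0 dB, 5.7°

At s = jω = j1:
zero at origin: s = j1 → |·| = 1, ∠ = 90.00°
pole (s+1): 1 + j1 → |·| = √(1²+1²) = √2 ≈ 1.4142, ∠ = arctan(1/1) ≈ 45.00°
|G| = 200 · 1 / 1.4142 ≈ 141.42
Gain = 20 log₁₀(141.42) ≈ 43.01 dB
∠G = 90.00° − 45.00° = 45.00°

At s = jω = j10:
zero at origin: s = j10 → |·| = 10, ∠ = 90.00°
pole (s+1): 1 + j10 → |·| = √(1²+10²) = √101 ≈ 10.05, ∠ = arctan(10/1) ≈ 84.29°
|G| = 200 · 10 / 10.05 ≈ 199
Gain = 20 log₁₀(199) ≈ 45.98 dB
∠G = 90.00° − 84.29° = 5.71°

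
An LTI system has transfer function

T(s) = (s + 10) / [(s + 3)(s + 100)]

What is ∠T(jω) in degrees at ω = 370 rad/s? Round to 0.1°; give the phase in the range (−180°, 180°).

-76.0°

At s = jω = j370:
zero (s+10): 10 + j370 → |·| = √(10²+370²) = √137000 ≈ 370.14, ∠ = arctan(370/10) ≈ 88.45°
pole (s+3): 3 + j370 → |·| = √(3²+370²) = √136909 ≈ 370.01, ∠ = arctan(370/3) ≈ 89.54°
pole (s+100): 100 + j370 → |·| = √(100²+370²) = √146900 ≈ 383.28, ∠ = arctan(370/100) ≈ 74.88°
∠T = 88.45° − 164.42° = -75.97°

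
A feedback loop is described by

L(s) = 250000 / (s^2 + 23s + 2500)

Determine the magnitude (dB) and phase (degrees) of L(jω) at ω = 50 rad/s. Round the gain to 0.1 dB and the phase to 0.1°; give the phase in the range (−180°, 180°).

46.7 dB, -90.0°

At s = jω = j50:
quadratic: (j50)² + 23·j50 + 2500 = 0 + j1150 → |·| ≈ 1150, ∠ ≈ 90.00°
|L| = 250000 / 1150 ≈ 217.39
Gain = 20 log₁₀(217.39) ≈ 46.74 dB
∠L = 0.00° − 90.00° = -90.00°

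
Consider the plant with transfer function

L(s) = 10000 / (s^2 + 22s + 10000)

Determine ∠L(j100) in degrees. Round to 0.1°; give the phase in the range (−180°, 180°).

-90.0°

At s = jω = j100:
quadratic: (j100)² + 22·j100 + 10000 = 0 + j2200 → |·| ≈ 2200, ∠ ≈ 90.00°
∠L = 0.00° − 90.00° = -90.00°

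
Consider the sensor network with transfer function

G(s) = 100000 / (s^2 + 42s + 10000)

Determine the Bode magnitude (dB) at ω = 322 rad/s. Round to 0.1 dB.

At s = jω = j322:
quadratic: (j322)² + 42·j322 + 10000 = -93684 + j13524 → |·| ≈ 94655, ∠ ≈ 171.79°
|G| = 100000 / 94655 ≈ 1.0565
Gain = 20 log₁₀(1.0565) ≈ 0.48 dB

0.5 dB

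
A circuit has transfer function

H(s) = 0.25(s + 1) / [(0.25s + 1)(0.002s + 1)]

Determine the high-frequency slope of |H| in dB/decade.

-20 dB/decade

Each pole contributes −20 dB/decade at high frequency; each zero contributes +20 dB/decade.
Net: 1 zero(s) − 2 pole(s) → -20 dB/decade.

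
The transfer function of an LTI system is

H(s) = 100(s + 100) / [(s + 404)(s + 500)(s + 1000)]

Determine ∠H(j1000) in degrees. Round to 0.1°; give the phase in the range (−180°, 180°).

At s = jω = j1000:
zero (s+100): 100 + j1000 → |·| = √(100²+1000²) = √1010000 ≈ 1005, ∠ = arctan(1000/100) ≈ 84.29°
pole (s+404): 404 + j1000 → |·| = √(404²+1000²) = √1163216 ≈ 1078.5, ∠ = arctan(1000/404) ≈ 68.00°
pole (s+500): 500 + j1000 → |·| = √(500²+1000²) = √1250000 ≈ 1118, ∠ = arctan(1000/500) ≈ 63.43°
pole (s+1000): 1000 + j1000 → |·| = √(1000²+1000²) = √2000000 ≈ 1414.2, ∠ = arctan(1000/1000) ≈ 45.00°
∠H = 84.29° − 176.43° = -92.14°

-92.1°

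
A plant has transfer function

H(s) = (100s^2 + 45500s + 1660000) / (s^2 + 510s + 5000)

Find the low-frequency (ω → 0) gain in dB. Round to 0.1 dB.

50.4 dB

H(0) = 1660000 / 5000 = 332
20 log₁₀(332) ≈ 50.42 dB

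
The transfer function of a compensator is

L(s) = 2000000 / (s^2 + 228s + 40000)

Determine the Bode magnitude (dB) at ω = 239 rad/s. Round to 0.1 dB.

At s = jω = j239:
quadratic: (j239)² + 228·j239 + 40000 = -17121 + j54492 → |·| ≈ 57118, ∠ ≈ 107.44°
|L| = 2000000 / 57118 ≈ 35.015
Gain = 20 log₁₀(35.015) ≈ 30.89 dB

30.9 dB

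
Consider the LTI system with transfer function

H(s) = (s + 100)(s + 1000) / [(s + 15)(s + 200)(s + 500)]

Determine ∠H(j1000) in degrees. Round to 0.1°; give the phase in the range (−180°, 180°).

At s = jω = j1000:
zero (s+100): 100 + j1000 → |·| = √(100²+1000²) = √1010000 ≈ 1005, ∠ = arctan(1000/100) ≈ 84.29°
zero (s+1000): 1000 + j1000 → |·| = √(1000²+1000²) = √2000000 ≈ 1414.2, ∠ = arctan(1000/1000) ≈ 45.00°
pole (s+15): 15 + j1000 → |·| = √(15²+1000²) = √1000225 ≈ 1000.1, ∠ = arctan(1000/15) ≈ 89.14°
pole (s+200): 200 + j1000 → |·| = √(200²+1000²) = √1040000 ≈ 1019.8, ∠ = arctan(1000/200) ≈ 78.69°
pole (s+500): 500 + j1000 → |·| = √(500²+1000²) = √1250000 ≈ 1118, ∠ = arctan(1000/500) ≈ 63.43°
∠H = 129.29° − 231.26° = -101.97°

-102.0°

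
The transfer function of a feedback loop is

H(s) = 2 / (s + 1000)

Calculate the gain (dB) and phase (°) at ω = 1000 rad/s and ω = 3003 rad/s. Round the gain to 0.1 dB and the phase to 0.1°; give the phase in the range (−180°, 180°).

ω = 1000: -57.0 dB, -45.0°; ω = 3003: -64.0 dB, -71.6°

At s = jω = j1000:
pole (s+1000): 1000 + j1000 → |·| = √(1000²+1000²) = √2000000 ≈ 1414.2, ∠ = arctan(1000/1000) ≈ 45.00°
|H| = 2 / 1414.2 ≈ 0.0014142
Gain = 20 log₁₀(0.0014142) ≈ -56.99 dB
∠H = 0.00° − 45.00° = -45.00°

At s = jω = j3003:
pole (s+1000): 1000 + j3003 → |·| = √(1000²+3003²) = √10018009 ≈ 3165.1, ∠ = arctan(3003/1000) ≈ 71.58°
|H| = 2 / 3165.1 ≈ 0.00063189
Gain = 20 log₁₀(0.00063189) ≈ -63.99 dB
∠H = 0.00° − 71.58° = -71.58°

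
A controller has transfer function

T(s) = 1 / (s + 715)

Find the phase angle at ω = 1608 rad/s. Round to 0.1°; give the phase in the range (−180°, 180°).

-66.0°

Substitute s = j1608:
Numerator: 1 = 1 + j0
Denominator: (j1608) + 715 = 715 + j1608
|N| = √(1² + 0²) ≈ 1, ∠N ≈ 0.00°
|D| = √(715² + 1608²) ≈ 1759.8, ∠D ≈ 66.03°
∠T = 0.00° − 66.03° = -66.03°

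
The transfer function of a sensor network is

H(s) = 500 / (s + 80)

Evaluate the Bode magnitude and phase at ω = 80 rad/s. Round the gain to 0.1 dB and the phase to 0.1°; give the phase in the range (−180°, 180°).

12.9 dB, -45.0°

At s = jω = j80:
pole (s+80): 80 + j80 → |·| = √(80²+80²) = √12800 ≈ 113.14, ∠ = arctan(80/80) ≈ 45.00°
|H| = 500 / 113.14 ≈ 4.4193
Gain = 20 log₁₀(4.4193) ≈ 12.91 dB
∠H = 0.00° − 45.00° = -45.00°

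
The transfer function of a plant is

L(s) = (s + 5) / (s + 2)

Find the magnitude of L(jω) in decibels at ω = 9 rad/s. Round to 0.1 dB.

1.0 dB

At s = jω = j9:
zero (s+5): 5 + j9 → |·| = √(5²+9²) = √106 ≈ 10.296, ∠ = arctan(9/5) ≈ 60.95°
pole (s+2): 2 + j9 → |·| = √(2²+9²) = √85 ≈ 9.2195, ∠ = arctan(9/2) ≈ 77.47°
|L| = 1 · 10.296 / 9.2195 ≈ 1.1168
Gain = 20 log₁₀(1.1168) ≈ 0.96 dB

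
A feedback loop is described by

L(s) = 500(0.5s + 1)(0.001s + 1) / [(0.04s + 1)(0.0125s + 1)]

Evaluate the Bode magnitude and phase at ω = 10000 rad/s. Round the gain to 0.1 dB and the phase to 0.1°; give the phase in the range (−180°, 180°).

At ω = 10000 rad/s:
zero (1 + j10000·0.5) = 1 + j5000 → |·| ≈ 5000, ∠ ≈ 89.99°
zero (1 + j10000·0.001) = 1 + j10 → |·| ≈ 10.05, ∠ ≈ 84.29°
pole (1 + j10000·0.04) = 1 + j400 → |·| ≈ 400, ∠ ≈ 89.86°
pole (1 + j10000·0.0125) = 1 + j125 → |·| ≈ 125, ∠ ≈ 89.54°
|L| = 500 · 5000 · 10.05 / (400 · 125) ≈ 502.5
Gain = 20 log₁₀(502.5) ≈ 54.02 dB
∠L = (89.99° + 84.29°) − (89.86° + 89.54°) = -5.12°

54.0 dB, -5.1°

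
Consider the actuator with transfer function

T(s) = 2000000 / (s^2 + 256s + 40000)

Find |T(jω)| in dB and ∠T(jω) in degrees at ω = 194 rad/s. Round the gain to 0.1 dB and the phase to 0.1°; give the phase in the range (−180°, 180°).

At s = jω = j194:
quadratic: (j194)² + 256·j194 + 40000 = 2364 + j49664 → |·| ≈ 49720, ∠ ≈ 87.27°
|T| = 2000000 / 49720 ≈ 40.225
Gain = 20 log₁₀(40.225) ≈ 32.09 dB
∠T = 0.00° − 87.27° = -87.27°

32.1 dB, -87.3°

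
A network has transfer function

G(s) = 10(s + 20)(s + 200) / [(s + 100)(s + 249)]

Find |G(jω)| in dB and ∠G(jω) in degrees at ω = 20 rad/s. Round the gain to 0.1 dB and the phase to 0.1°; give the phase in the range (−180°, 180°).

7.0 dB, 34.8°

At s = jω = j20:
zero (s+20): 20 + j20 → |·| = √(20²+20²) = √800 ≈ 28.284, ∠ = arctan(20/20) ≈ 45.00°
zero (s+200): 200 + j20 → |·| = √(200²+20²) = √40400 ≈ 201, ∠ = arctan(20/200) ≈ 5.71°
pole (s+100): 100 + j20 → |·| = √(100²+20²) = √10400 ≈ 101.98, ∠ = arctan(20/100) ≈ 11.31°
pole (s+249): 249 + j20 → |·| = √(249²+20²) = √62401 ≈ 249.8, ∠ = arctan(20/249) ≈ 4.59°
|G| = 10 · 5685.1 / 25475 ≈ 2.2316
Gain = 20 log₁₀(2.2316) ≈ 6.97 dB
∠G = 50.71° − 15.90° = 34.81°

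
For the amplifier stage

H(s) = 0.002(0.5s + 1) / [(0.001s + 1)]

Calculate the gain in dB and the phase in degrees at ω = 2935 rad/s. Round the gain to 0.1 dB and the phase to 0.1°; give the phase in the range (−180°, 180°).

At ω = 2935 rad/s:
zero (1 + j2935·0.5) = 1 + j1467.5 → |·| ≈ 1467.5, ∠ ≈ 89.96°
pole (1 + j2935·0.001) = 1 + j2.935 → |·| ≈ 3.1007, ∠ ≈ 71.19°
|H| = 0.002 · 1467.5 / (3.1007) ≈ 0.94656
Gain = 20 log₁₀(0.94656) ≈ -0.48 dB
∠H = (89.96°) − (71.19°) = 18.77°

-0.5 dB, 18.8°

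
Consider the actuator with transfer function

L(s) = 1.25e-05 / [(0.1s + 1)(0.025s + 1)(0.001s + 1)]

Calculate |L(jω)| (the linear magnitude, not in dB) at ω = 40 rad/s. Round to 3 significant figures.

2.14e-06

At ω = 40 rad/s:
pole (1 + j40·0.1) = 1 + j4 → |·| ≈ 4.1231, ∠ ≈ 75.96°
pole (1 + j40·0.025) = 1 + j1 → |·| ≈ 1.4142, ∠ ≈ 45.00°
pole (1 + j40·0.001) = 1 + j0.04 → |·| ≈ 1.0008, ∠ ≈ 2.29°
|L| = 1.25e-05 · 1 / (4.1231 · 1.4142 · 1.0008) ≈ 2.142e-06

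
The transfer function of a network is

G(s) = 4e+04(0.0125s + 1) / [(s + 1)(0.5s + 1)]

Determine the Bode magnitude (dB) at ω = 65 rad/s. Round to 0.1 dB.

27.7 dB

At ω = 65 rad/s:
zero (1 + j65·0.0125) = 1 + j0.8125 → |·| ≈ 1.2885, ∠ ≈ 39.09°
pole (1 + j65·1) = 1 + j65 → |·| ≈ 65.008, ∠ ≈ 89.12°
pole (1 + j65·0.5) = 1 + j32.5 → |·| ≈ 32.515, ∠ ≈ 88.24°
|G| = 4e+04 · 1.2885 / (65.008 · 32.515) ≈ 24.383
Gain = 20 log₁₀(24.383) ≈ 27.74 dB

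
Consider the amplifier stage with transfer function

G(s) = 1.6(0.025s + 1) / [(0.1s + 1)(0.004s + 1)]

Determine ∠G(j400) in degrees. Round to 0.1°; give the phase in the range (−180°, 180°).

At ω = 400 rad/s:
zero (1 + j400·0.025) = 1 + j10 → |·| ≈ 10.05, ∠ ≈ 84.29°
pole (1 + j400·0.1) = 1 + j40 → |·| ≈ 40.012, ∠ ≈ 88.57°
pole (1 + j400·0.004) = 1 + j1.6 → |·| ≈ 1.8868, ∠ ≈ 57.99°
∠G = (84.29°) − (88.57° + 57.99°) = -62.27°

-62.3°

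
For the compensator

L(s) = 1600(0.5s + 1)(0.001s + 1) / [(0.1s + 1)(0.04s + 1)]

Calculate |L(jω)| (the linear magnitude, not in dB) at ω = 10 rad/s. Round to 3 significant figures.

At ω = 10 rad/s:
zero (1 + j10·0.5) = 1 + j5 → |·| ≈ 5.099, ∠ ≈ 78.69°
zero (1 + j10·0.001) = 1 + j0.01 → |·| ≈ 1, ∠ ≈ 0.57°
pole (1 + j10·0.1) = 1 + j1 → |·| ≈ 1.4142, ∠ ≈ 45.00°
pole (1 + j10·0.04) = 1 + j0.4 → |·| ≈ 1.077, ∠ ≈ 21.80°
|L| = 1600 · 5.099 · 1 / (1.4142 · 1.077) ≈ 5356.5

5.36e+03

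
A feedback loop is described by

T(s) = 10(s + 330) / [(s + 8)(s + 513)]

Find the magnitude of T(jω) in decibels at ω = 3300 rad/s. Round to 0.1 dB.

At s = jω = j3300:
zero (s+330): 330 + j3300 → |·| = √(330²+3300²) = √10998900 ≈ 3316.5, ∠ = arctan(3300/330) ≈ 84.29°
pole (s+8): 8 + j3300 → |·| = √(8²+3300²) = √10890064 ≈ 3300, ∠ = arctan(3300/8) ≈ 89.86°
pole (s+513): 513 + j3300 → |·| = √(513²+3300²) = √11153169 ≈ 3339.6, ∠ = arctan(3300/513) ≈ 81.16°
|T| = 10 · 3316.5 / 1.1021e+07 ≈ 0.0030093
Gain = 20 log₁₀(0.0030093) ≈ -50.43 dB

-50.4 dB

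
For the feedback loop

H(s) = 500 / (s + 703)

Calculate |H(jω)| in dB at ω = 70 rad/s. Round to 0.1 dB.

-3.0 dB

Substitute s = j70:
Numerator: 500 = 500 + j0
Denominator: (j70) + 703 = 703 + j70
|N| = √(500² + 0²) ≈ 500, ∠N ≈ 0.00°
|D| = √(703² + 70²) ≈ 706.48, ∠D ≈ 5.69°
|H| = 500 / 706.48 ≈ 0.70773
Gain = 20 log₁₀(0.70773) ≈ -3.00 dB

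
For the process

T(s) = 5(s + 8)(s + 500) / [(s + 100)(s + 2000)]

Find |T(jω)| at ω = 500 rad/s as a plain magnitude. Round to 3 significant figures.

At s = jω = j500:
zero (s+8): 8 + j500 → |·| = √(8²+500²) = √250064 ≈ 500.06, ∠ = arctan(500/8) ≈ 89.08°
zero (s+500): 500 + j500 → |·| = √(500²+500²) = √500000 ≈ 707.11, ∠ = arctan(500/500) ≈ 45.00°
pole (s+100): 100 + j500 → |·| = √(100²+500²) = √260000 ≈ 509.9, ∠ = arctan(500/100) ≈ 78.69°
pole (s+2000): 2000 + j500 → |·| = √(2000²+500²) = √4250000 ≈ 2061.6, ∠ = arctan(500/2000) ≈ 14.04°
|T| = 5 · 3.536e+05 / 1.0512e+06 ≈ 1.6819

1.68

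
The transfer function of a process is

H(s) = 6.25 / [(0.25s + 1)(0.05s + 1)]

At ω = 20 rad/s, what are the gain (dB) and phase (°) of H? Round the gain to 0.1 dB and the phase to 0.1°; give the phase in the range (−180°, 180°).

At ω = 20 rad/s:
pole (1 + j20·0.25) = 1 + j5 → |·| ≈ 5.099, ∠ ≈ 78.69°
pole (1 + j20·0.05) = 1 + j1 → |·| ≈ 1.4142, ∠ ≈ 45.00°
|H| = 6.25 · 1 / (5.099 · 1.4142) ≈ 0.86673
Gain = 20 log₁₀(0.86673) ≈ -1.24 dB
∠H = (0°) − (78.69° + 45.00°) = -123.69°

-1.2 dB, -123.7°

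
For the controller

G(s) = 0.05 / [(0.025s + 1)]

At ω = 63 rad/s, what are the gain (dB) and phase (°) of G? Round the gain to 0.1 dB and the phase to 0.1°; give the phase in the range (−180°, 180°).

-31.4 dB, -57.6°

At ω = 63 rad/s:
pole (1 + j63·0.025) = 1 + j1.575 → |·| ≈ 1.8656, ∠ ≈ 57.59°
|G| = 0.05 · 1 / (1.8656) ≈ 0.026801
Gain = 20 log₁₀(0.026801) ≈ -31.44 dB
∠G = (0°) − (57.59°) = -57.59°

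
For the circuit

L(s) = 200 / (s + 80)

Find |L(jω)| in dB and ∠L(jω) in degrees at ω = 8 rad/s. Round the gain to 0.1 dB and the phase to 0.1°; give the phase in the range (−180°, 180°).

7.9 dB, -5.7°

At s = jω = j8:
pole (s+80): 80 + j8 → |·| = √(80²+8²) = √6464 ≈ 80.399, ∠ = arctan(8/80) ≈ 5.71°
|L| = 200 / 80.399 ≈ 2.4876
Gain = 20 log₁₀(2.4876) ≈ 7.92 dB
∠L = 0.00° − 5.71° = -5.71°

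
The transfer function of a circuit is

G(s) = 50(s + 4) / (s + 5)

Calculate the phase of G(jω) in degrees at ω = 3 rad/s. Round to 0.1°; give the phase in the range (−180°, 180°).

At s = jω = j3:
zero (s+4): 4 + j3 → |·| = √(4²+3²) = √25 ≈ 5, ∠ = arctan(3/4) ≈ 36.87°
pole (s+5): 5 + j3 → |·| = √(5²+3²) = √34 ≈ 5.831, ∠ = arctan(3/5) ≈ 30.96°
∠G = 36.87° − 30.96° = 5.91°

5.9°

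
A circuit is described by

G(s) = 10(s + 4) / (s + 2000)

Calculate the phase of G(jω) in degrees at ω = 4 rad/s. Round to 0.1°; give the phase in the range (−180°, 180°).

44.9°

At s = jω = j4:
zero (s+4): 4 + j4 → |·| = √(4²+4²) = √32 ≈ 5.6569, ∠ = arctan(4/4) ≈ 45.00°
pole (s+2000): 2000 + j4 → |·| = √(2000²+4²) = √4000016 ≈ 2000, ∠ = arctan(4/2000) ≈ 0.11°
∠G = 45.00° − 0.11° = 44.89°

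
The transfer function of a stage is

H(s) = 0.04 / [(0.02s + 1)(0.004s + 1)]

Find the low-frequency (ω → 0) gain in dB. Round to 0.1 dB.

-28.0 dB

H(0) = 0.04 · 1 / 1 = 0.04
20 log₁₀(0.04) ≈ -27.96 dB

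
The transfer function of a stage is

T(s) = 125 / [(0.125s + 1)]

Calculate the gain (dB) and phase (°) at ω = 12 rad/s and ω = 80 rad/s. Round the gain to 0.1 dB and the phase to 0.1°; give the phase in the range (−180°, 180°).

ω = 12: 36.8 dB, -56.3°; ω = 80: 21.9 dB, -84.3°

At ω = 12 rad/s:
pole (1 + j12·0.125) = 1 + j1.5 → |·| ≈ 1.8028, ∠ ≈ 56.31°
|T| = 125 · 1 / (1.8028) ≈ 69.337
Gain = 20 log₁₀(69.337) ≈ 36.82 dB
∠T = (0°) − (56.31°) = -56.31°

At ω = 80 rad/s:
pole (1 + j80·0.125) = 1 + j10 → |·| ≈ 10.05, ∠ ≈ 84.29°
|T| = 125 · 1 / (10.05) ≈ 12.438
Gain = 20 log₁₀(12.438) ≈ 21.90 dB
∠T = (0°) − (84.29°) = -84.29°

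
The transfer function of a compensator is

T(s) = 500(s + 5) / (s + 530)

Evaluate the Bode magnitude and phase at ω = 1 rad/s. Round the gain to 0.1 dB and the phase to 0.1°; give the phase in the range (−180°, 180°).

At s = jω = j1:
zero (s+5): 5 + j1 → |·| = √(5²+1²) = √26 ≈ 5.099, ∠ = arctan(1/5) ≈ 11.31°
pole (s+530): 530 + j1 → |·| = √(530²+1²) = √280901 ≈ 530, ∠ = arctan(1/530) ≈ 0.11°
|T| = 500 · 5.099 / 530 ≈ 4.8104
Gain = 20 log₁₀(4.8104) ≈ 13.64 dB
∠T = 11.31° − 0.11° = 11.20°

13.6 dB, 11.2°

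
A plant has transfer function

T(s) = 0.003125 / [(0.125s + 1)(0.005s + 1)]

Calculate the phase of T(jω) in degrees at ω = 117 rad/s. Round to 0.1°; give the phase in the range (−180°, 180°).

-116.4°

At ω = 117 rad/s:
pole (1 + j117·0.125) = 1 + j14.625 → |·| ≈ 14.659, ∠ ≈ 86.09°
pole (1 + j117·0.005) = 1 + j0.585 → |·| ≈ 1.1585, ∠ ≈ 30.33°
∠T = (0°) − (86.09° + 30.33°) = -116.42°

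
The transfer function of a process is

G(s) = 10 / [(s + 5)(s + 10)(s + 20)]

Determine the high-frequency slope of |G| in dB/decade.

Each pole contributes −20 dB/decade at high frequency; each zero contributes +20 dB/decade.
Net: 0 zero(s) − 3 pole(s) → -60 dB/decade.

-60 dB/decade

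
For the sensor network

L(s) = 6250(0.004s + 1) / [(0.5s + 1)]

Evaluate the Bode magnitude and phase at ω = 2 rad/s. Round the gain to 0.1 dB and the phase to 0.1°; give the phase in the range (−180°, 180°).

72.9 dB, -44.5°

At ω = 2 rad/s:
zero (1 + j2·0.004) = 1 + j0.008 → |·| ≈ 1, ∠ ≈ 0.46°
pole (1 + j2·0.5) = 1 + j1 → |·| ≈ 1.4142, ∠ ≈ 45.00°
|L| = 6250 · 1 / (1.4142) ≈ 4419.5
Gain = 20 log₁₀(4419.5) ≈ 72.91 dB
∠L = (0.46°) − (45.00°) = -44.54°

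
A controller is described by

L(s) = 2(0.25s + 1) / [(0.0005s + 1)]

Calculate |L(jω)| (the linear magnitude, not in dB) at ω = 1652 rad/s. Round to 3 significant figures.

637

At ω = 1652 rad/s:
zero (1 + j1652·0.25) = 1 + j413 → |·| ≈ 413, ∠ ≈ 89.86°
pole (1 + j1652·0.0005) = 1 + j0.826 → |·| ≈ 1.297, ∠ ≈ 39.56°
|L| = 2 · 413 / (1.297) ≈ 636.85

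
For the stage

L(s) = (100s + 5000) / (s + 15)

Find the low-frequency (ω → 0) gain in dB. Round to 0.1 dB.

50.5 dB

L(0) = 5000 / 15 ≈ 333.33
20 log₁₀(333.33) ≈ 50.46 dB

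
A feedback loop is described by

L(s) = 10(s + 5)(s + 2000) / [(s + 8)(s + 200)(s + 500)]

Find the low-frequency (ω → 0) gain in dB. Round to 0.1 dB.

-18.1 dB

L(0) = 10·5·2000 / (8·200·500) = 0.125
20 log₁₀(0.125) ≈ -18.06 dB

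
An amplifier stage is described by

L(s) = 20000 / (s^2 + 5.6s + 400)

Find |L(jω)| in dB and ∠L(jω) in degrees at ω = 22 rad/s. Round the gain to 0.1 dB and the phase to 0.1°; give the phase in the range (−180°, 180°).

At s = jω = j22:
quadratic: (j22)² + 5.6·j22 + 400 = -84 + j123.2 → |·| ≈ 149.11, ∠ ≈ 124.29°
|L| = 20000 / 149.11 ≈ 134.13
Gain = 20 log₁₀(134.13) ≈ 42.55 dB
∠L = 0.00° − 124.29° = -124.29°

42.6 dB, -124.3°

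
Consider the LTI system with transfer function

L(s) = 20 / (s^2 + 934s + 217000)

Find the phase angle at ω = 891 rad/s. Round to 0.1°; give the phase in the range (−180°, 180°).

Substitute s = j891:
Numerator: 20 = 20 + j0
Denominator: (j891)^2 + 934(j891) + 217000 = -576881 + j832194
|N| = √(20² + 0²) ≈ 20, ∠N ≈ 0.00°
|D| = √(576881² + 832194²) ≈ 1.0126e+06, ∠D ≈ 124.73°
∠L = 0.00° − 124.73° = -124.73°

-124.7°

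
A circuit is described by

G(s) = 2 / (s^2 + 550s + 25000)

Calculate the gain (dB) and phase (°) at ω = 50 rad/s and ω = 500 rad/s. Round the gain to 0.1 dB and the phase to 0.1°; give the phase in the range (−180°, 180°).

Substitute s = j50:
Numerator: 2 = 2 + j0
Denominator: (j50)^2 + 550(j50) + 25000 = 22500 + j27500
|N| = √(2² + 0²) ≈ 2, ∠N ≈ 0.00°
|D| = √(22500² + 27500²) ≈ 35532, ∠D ≈ 50.71°
|G| = 2 / 35532 ≈ 5.6287e-05
Gain = 20 log₁₀(5.6287e-05) ≈ -84.99 dB
∠G = 0.00° − 50.71° = -50.71°

Substitute s = j500:
Numerator: 2 = 2 + j0
Denominator: (j500)^2 + 550(j500) + 25000 = -225000 + j275000
|N| = √(2² + 0²) ≈ 2, ∠N ≈ 0.00°
|D| = √(225000² + 275000²) ≈ 3.5532e+05, ∠D ≈ 129.29°
|G| = 2 / 3.5532e+05 ≈ 5.6287e-06
Gain = 20 log₁₀(5.6287e-06) ≈ -104.99 dB
∠G = 0.00° − 129.29° = -129.29°

ω = 50: -85.0 dB, -50.7°; ω = 500: -105.0 dB, -129.3°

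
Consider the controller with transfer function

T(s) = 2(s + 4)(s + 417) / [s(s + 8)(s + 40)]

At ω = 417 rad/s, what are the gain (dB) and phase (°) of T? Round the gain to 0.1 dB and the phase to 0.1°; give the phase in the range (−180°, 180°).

At s = jω = j417:
zero (s+4): 4 + j417 → |·| = √(4²+417²) = √173905 ≈ 417.02, ∠ = arctan(417/4) ≈ 89.45°
zero (s+417): 417 + j417 → |·| = √(417²+417²) = √347778 ≈ 589.73, ∠ = arctan(417/417) ≈ 45.00°
pole (s+8): 8 + j417 → |·| = √(8²+417²) = √173953 ≈ 417.08, ∠ = arctan(417/8) ≈ 88.90°
pole (s+40): 40 + j417 → |·| = √(40²+417²) = √175489 ≈ 418.91, ∠ = arctan(417/40) ≈ 84.52°
pole at origin: |s| = 417, ∠ = 90.00° (in denominator)
|T| = 2 · 2.4593e+05 / 7.2858e+07 ≈ 0.0067509
Gain = 20 log₁₀(0.0067509) ≈ -43.41 dB
∠T = 134.45° − 263.42° = -128.97°

-43.4 dB, -129.0°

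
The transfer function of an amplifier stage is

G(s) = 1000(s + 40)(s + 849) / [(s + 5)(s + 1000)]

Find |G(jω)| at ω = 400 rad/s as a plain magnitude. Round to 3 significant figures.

876

At s = jω = j400:
zero (s+40): 40 + j400 → |·| = √(40²+400²) = √161600 ≈ 402, ∠ = arctan(400/40) ≈ 84.29°
zero (s+849): 849 + j400 → |·| = √(849²+400²) = √880801 ≈ 938.51, ∠ = arctan(400/849) ≈ 25.23°
pole (s+5): 5 + j400 → |·| = √(5²+400²) = √160025 ≈ 400.03, ∠ = arctan(400/5) ≈ 89.28°
pole (s+1000): 1000 + j400 → |·| = √(1000²+400²) = √1160000 ≈ 1077, ∠ = arctan(400/1000) ≈ 21.80°
|G| = 1000 · 3.7728e+05 / 4.3083e+05 ≈ 875.71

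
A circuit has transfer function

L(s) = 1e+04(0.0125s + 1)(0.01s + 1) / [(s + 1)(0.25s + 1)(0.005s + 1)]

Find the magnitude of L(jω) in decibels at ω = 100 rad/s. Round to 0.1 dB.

18.2 dB

At ω = 100 rad/s:
zero (1 + j100·0.0125) = 1 + j1.25 → |·| ≈ 1.6008, ∠ ≈ 51.34°
zero (1 + j100·0.01) = 1 + j1 → |·| ≈ 1.4142, ∠ ≈ 45.00°
pole (1 + j100·1) = 1 + j100 → |·| ≈ 100, ∠ ≈ 89.43°
pole (1 + j100·0.25) = 1 + j25 → |·| ≈ 25.02, ∠ ≈ 87.71°
pole (1 + j100·0.005) = 1 + j0.5 → |·| ≈ 1.118, ∠ ≈ 26.57°
|L| = 1e+04 · 1.6008 · 1.4142 / (100 · 25.02 · 1.118) ≈ 8.0932
Gain = 20 log₁₀(8.0932) ≈ 18.16 dB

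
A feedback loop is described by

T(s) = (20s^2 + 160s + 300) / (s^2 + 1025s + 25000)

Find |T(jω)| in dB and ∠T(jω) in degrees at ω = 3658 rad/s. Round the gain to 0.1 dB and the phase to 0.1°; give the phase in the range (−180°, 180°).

25.7 dB, 15.6°

Substitute s = j3658:
Numerator: 20(j3658)^2 + 160(j3658) + 300 = -267618980 + j585280
Denominator: (j3658)^2 + 1025(j3658) + 25000 = -13355964 + j3749450
|N| = √(267618980² + 585280²) ≈ 2.6762e+08, ∠N ≈ 179.87°
|D| = √(13355964² + 3749450²) ≈ 1.3872e+07, ∠D ≈ 164.32°
|T| = 2.6762e+08 / 1.3872e+07 ≈ 19.292
Gain = 20 log₁₀(19.292) ≈ 25.71 dB
∠T = 179.87° − 164.32° = 15.55°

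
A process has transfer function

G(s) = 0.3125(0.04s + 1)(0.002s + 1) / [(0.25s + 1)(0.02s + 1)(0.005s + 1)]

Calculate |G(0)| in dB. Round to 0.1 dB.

G(0) = 0.3125 · 1 / 1 = 0.3125
20 log₁₀(0.3125) ≈ -10.10 dB

-10.1 dB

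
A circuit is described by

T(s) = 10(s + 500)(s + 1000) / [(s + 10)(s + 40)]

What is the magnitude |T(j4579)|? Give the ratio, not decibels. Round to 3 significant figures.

10.3

At s = jω = j4579:
zero (s+500): 500 + j4579 → |·| = √(500²+4579²) = √21217241 ≈ 4606.2, ∠ = arctan(4579/500) ≈ 83.77°
zero (s+1000): 1000 + j4579 → |·| = √(1000²+4579²) = √21967241 ≈ 4686.9, ∠ = arctan(4579/1000) ≈ 77.68°
pole (s+10): 10 + j4579 → |·| = √(10²+4579²) = √20967341 ≈ 4579, ∠ = arctan(4579/10) ≈ 89.87°
pole (s+40): 40 + j4579 → |·| = √(40²+4579²) = √20968841 ≈ 4579.2, ∠ = arctan(4579/40) ≈ 89.50°
|T| = 10 · 2.1589e+07 / 2.0968e+07 ≈ 10.296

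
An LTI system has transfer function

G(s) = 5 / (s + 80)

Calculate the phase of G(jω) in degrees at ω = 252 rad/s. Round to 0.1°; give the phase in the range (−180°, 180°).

Substitute s = j252:
Numerator: 5 = 5 + j0
Denominator: (j252) + 80 = 80 + j252
|N| = √(5² + 0²) ≈ 5, ∠N ≈ 0.00°
|D| = √(80² + 252²) ≈ 264.39, ∠D ≈ 72.39°
∠G = 0.00° − 72.39° = -72.39°

-72.4°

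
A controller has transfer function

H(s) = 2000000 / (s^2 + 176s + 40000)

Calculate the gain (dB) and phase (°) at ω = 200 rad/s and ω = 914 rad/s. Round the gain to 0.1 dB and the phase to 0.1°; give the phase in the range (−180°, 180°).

At s = jω = j200:
quadratic: (j200)² + 176·j200 + 40000 = 0 + j35200 → |·| ≈ 35200, ∠ ≈ 90.00°
|H| = 2000000 / 35200 ≈ 56.818
Gain = 20 log₁₀(56.818) ≈ 35.09 dB
∠H = 0.00° − 90.00° = -90.00°

At s = jω = j914:
quadratic: (j914)² + 176·j914 + 40000 = -795396 + j160864 → |·| ≈ 8.115e+05, ∠ ≈ 168.57°
|H| = 2000000 / 8.115e+05 ≈ 2.4646
Gain = 20 log₁₀(2.4646) ≈ 7.83 dB
∠H = 0.00° − 168.57° = -168.57°

ω = 200: 35.1 dB, -90.0°; ω = 914: 7.8 dB, -168.6°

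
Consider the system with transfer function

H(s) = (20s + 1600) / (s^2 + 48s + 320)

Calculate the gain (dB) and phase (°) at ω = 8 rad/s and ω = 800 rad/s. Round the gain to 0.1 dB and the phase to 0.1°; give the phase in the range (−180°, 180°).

ω = 8: 10.8 dB, -50.6°; ω = 800: -32.0 dB, -92.3°

Substitute s = j8:
Numerator: 20(j8) + 1600 = 1600 + j160
Denominator: (j8)^2 + 48(j8) + 320 = 256 + j384
|N| = √(1600² + 160²) ≈ 1608, ∠N ≈ 5.71°
|D| = √(256² + 384²) ≈ 461.51, ∠D ≈ 56.31°
|H| = 1608 / 461.51 ≈ 3.4842
Gain = 20 log₁₀(3.4842) ≈ 10.84 dB
∠H = 5.71° − 56.31° = -50.60°

Substitute s = j800:
Numerator: 20(j800) + 1600 = 1600 + j16000
Denominator: (j800)^2 + 48(j800) + 320 = -639680 + j38400
|N| = √(1600² + 16000²) ≈ 16080, ∠N ≈ 84.29°
|D| = √(639680² + 38400²) ≈ 6.4083e+05, ∠D ≈ 176.56°
|H| = 16080 / 6.4083e+05 ≈ 0.025092
Gain = 20 log₁₀(0.025092) ≈ -32.01 dB
∠H = 84.29° − 176.56° = -92.27°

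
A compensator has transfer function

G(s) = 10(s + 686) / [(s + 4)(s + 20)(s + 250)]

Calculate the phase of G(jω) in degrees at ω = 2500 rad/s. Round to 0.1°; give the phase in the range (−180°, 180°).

170.9°

At s = jω = j2500:
zero (s+686): 686 + j2500 → |·| = √(686²+2500²) = √6720596 ≈ 2592.4, ∠ = arctan(2500/686) ≈ 74.66°
pole (s+4): 4 + j2500 → |·| = √(4²+2500²) = √6250016 ≈ 2500, ∠ = arctan(2500/4) ≈ 89.91°
pole (s+20): 20 + j2500 → |·| = √(20²+2500²) = √6250400 ≈ 2500.1, ∠ = arctan(2500/20) ≈ 89.54°
pole (s+250): 250 + j2500 → |·| = √(250²+2500²) = √6312500 ≈ 2512.5, ∠ = arctan(2500/250) ≈ 84.29°
∠G = 74.66° − 263.74° = -189.08° ≡ 170.92° (principal value)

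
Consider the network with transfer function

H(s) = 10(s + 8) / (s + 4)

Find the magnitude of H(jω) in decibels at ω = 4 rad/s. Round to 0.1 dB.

At s = jω = j4:
zero (s+8): 8 + j4 → |·| = √(8²+4²) = √80 ≈ 8.9443, ∠ = arctan(4/8) ≈ 26.57°
pole (s+4): 4 + j4 → |·| = √(4²+4²) = √32 ≈ 5.6569, ∠ = arctan(4/4) ≈ 45.00°
|H| = 10 · 8.9443 / 5.6569 ≈ 15.811
Gain = 20 log₁₀(15.811) ≈ 23.98 dB

24.0 dB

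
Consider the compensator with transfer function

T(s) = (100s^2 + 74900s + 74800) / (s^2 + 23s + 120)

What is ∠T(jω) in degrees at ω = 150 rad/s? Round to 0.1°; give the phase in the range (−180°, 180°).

Substitute s = j150:
Numerator: 100(j150)^2 + 74900(j150) + 74800 = -2175200 + j11235000
Denominator: (j150)^2 + 23(j150) + 120 = -22380 + j3450
|N| = √(2175200² + 11235000²) ≈ 1.1444e+07, ∠N ≈ 100.96°
|D| = √(22380² + 3450²) ≈ 22644, ∠D ≈ 171.24°
∠T = 100.96° − 171.24° = -70.28°

-70.3°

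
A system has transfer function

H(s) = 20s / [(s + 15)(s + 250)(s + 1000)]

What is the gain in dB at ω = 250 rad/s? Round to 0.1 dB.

-85.2 dB

At s = jω = j250:
zero at origin: s = j250 → |·| = 250, ∠ = 90.00°
pole (s+15): 15 + j250 → |·| = √(15²+250²) = √62725 ≈ 250.45, ∠ = arctan(250/15) ≈ 86.57°
pole (s+250): 250 + j250 → |·| = √(250²+250²) = √125000 ≈ 353.55, ∠ = arctan(250/250) ≈ 45.00°
pole (s+1000): 1000 + j250 → |·| = √(1000²+250²) = √1062500 ≈ 1030.8, ∠ = arctan(250/1000) ≈ 14.04°
|H| = 20 · 250 / 9.1274e+07 ≈ 5.478e-05
Gain = 20 log₁₀(5.478e-05) ≈ -85.23 dB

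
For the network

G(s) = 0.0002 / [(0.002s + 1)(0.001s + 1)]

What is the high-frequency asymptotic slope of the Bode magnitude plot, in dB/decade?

-40 dB/decade

Each pole contributes −20 dB/decade at high frequency; each zero contributes +20 dB/decade.
Net: 0 zero(s) − 2 pole(s) → -40 dB/decade.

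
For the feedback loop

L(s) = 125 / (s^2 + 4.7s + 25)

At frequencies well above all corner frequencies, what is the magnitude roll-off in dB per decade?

-40 dB/decade

Each pole contributes −20 dB/decade at high frequency; each zero contributes +20 dB/decade.
Net: 0 zero(s) − 2 pole(s) → -40 dB/decade.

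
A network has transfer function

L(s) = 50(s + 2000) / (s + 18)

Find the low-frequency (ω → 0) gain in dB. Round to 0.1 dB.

L(0) = 50·2000 / (18) ≈ 5555.6
20 log₁₀(5555.6) ≈ 74.89 dB

74.9 dB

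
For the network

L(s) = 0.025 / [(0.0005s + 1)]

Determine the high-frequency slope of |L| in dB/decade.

-20 dB/decade

Each pole contributes −20 dB/decade at high frequency; each zero contributes +20 dB/decade.
Net: 0 zero(s) − 1 pole(s) → -20 dB/decade.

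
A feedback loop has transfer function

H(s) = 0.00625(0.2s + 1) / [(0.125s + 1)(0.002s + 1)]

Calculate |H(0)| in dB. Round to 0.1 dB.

H(0) = 0.00625 · 1 / 1 = 0.00625
20 log₁₀(0.00625) ≈ -44.08 dB

-44.1 dB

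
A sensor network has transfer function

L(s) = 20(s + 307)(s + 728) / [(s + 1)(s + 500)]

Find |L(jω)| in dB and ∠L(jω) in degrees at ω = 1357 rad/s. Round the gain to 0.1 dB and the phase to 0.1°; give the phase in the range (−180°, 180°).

At s = jω = j1357:
zero (s+307): 307 + j1357 → |·| = √(307²+1357²) = √1935698 ≈ 1391.3, ∠ = arctan(1357/307) ≈ 77.25°
zero (s+728): 728 + j1357 → |·| = √(728²+1357²) = √2371433 ≈ 1539.9, ∠ = arctan(1357/728) ≈ 61.79°
pole (s+1): 1 + j1357 → |·| = √(1²+1357²) = √1841450 ≈ 1357, ∠ = arctan(1357/1) ≈ 89.96°
pole (s+500): 500 + j1357 → |·| = √(500²+1357²) = √2091449 ≈ 1446.2, ∠ = arctan(1357/500) ≈ 69.77°
|L| = 20 · 2.1425e+06 / 1.9625e+06 ≈ 21.834
Gain = 20 log₁₀(21.834) ≈ 26.78 dB
∠L = 139.04° − 159.73° = -20.69°

26.8 dB, -20.7°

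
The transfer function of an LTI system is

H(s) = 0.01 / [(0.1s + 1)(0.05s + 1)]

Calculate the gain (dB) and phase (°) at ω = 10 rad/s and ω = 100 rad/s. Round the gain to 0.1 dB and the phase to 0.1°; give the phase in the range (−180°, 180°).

ω = 10: -44.0 dB, -71.6°; ω = 100: -74.2 dB, -163.0°

At ω = 10 rad/s:
pole (1 + j10·0.1) = 1 + j1 → |·| ≈ 1.4142, ∠ ≈ 45.00°
pole (1 + j10·0.05) = 1 + j0.5 → |·| ≈ 1.118, ∠ ≈ 26.57°
|H| = 0.01 · 1 / (1.4142 · 1.118) ≈ 0.0063248
Gain = 20 log₁₀(0.0063248) ≈ -43.98 dB
∠H = (0°) − (45.00° + 26.57°) = -71.57°

At ω = 100 rad/s:
pole (1 + j100·0.1) = 1 + j10 → |·| ≈ 10.05, ∠ ≈ 84.29°
pole (1 + j100·0.05) = 1 + j5 → |·| ≈ 5.099, ∠ ≈ 78.69°
|H| = 0.01 · 1 / (10.05 · 5.099) ≈ 0.00019514
Gain = 20 log₁₀(0.00019514) ≈ -74.19 dB
∠H = (0°) − (84.29° + 78.69°) = -162.98°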